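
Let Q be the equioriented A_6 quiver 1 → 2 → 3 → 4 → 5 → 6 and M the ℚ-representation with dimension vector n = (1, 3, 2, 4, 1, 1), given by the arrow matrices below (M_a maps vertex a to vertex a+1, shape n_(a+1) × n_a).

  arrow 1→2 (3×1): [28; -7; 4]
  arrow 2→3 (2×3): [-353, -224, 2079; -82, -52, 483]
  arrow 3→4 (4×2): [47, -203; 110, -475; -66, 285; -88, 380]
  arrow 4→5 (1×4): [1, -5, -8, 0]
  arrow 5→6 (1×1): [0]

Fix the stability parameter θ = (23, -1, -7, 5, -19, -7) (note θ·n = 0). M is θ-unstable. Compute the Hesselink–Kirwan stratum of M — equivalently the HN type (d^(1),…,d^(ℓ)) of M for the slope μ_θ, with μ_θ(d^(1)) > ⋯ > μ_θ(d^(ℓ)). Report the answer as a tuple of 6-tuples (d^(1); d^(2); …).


Barcode: M ≅ I[1,2], I[2,4], I[2,5], I[4,4]^2, I[6,6]. HN layers by μ_θ (5 steps, strictly decreasing):
  μ^(1)=11; μ^(2)=5; μ^(3)=-4; μ^(4)=-11/2; μ^(5)=-7

((1, 1, 0, 0, 0, 0); (0, 0, 0, 3, 0, 0); (0, 1, 1, 0, 0, 0); (0, 1, 1, 1, 1, 0); (0, 0, 0, 0, 0, 1))


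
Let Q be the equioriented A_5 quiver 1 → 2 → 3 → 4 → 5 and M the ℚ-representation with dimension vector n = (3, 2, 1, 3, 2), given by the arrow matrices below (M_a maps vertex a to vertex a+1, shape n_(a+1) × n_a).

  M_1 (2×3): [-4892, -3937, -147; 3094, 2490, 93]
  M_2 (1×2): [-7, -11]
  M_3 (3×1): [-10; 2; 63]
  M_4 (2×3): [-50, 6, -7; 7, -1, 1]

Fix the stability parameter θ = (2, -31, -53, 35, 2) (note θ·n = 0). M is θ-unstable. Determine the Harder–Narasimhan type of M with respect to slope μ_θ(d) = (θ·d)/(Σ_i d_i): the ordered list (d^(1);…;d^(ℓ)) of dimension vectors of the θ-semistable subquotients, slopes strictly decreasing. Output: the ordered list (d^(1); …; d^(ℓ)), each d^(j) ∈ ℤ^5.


Interval decomposition of M: I[1,1], I[1,2], I[1,5], I[4,4], I[4,5].
HN type (ℓ=5): μ^(1)=35; μ^(2)=37/2; μ^(3)=2; μ^(4)=-29/2; μ^(5)=-82/3

((0, 0, 0, 1, 0); (0, 0, 0, 2, 2); (1, 0, 0, 0, 0); (1, 1, 0, 0, 0); (1, 1, 1, 0, 0))


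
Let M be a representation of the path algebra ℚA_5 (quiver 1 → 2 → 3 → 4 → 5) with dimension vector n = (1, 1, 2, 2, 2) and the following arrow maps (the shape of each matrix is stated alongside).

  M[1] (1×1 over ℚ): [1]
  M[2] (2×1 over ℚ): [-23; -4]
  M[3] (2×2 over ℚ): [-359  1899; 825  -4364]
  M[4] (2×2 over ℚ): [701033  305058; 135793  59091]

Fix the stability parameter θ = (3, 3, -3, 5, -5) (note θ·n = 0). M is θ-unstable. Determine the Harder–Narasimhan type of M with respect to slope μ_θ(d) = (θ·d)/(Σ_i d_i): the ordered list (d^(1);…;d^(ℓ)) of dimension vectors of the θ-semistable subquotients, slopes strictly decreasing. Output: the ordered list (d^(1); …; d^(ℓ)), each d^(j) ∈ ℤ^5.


Interval decomposition of M: I[1,5], I[3,5].
HN type (ℓ=3): μ^(1)=3/5; μ^(2)=0; μ^(3)=-3

((1, 1, 1, 1, 1); (0, 0, 0, 1, 1); (0, 0, 1, 0, 0))


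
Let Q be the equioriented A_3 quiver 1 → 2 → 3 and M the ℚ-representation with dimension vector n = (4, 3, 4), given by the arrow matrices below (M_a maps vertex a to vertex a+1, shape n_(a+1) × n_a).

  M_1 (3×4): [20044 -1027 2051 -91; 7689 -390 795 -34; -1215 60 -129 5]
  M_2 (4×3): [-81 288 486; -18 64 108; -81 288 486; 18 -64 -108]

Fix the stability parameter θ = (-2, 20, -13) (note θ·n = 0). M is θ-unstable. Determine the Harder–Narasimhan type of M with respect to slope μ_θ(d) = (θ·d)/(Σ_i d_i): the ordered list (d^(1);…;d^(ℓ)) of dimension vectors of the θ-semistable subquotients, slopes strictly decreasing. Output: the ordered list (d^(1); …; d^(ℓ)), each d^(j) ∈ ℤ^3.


Barcode: M ≅ I[1,1], I[1,2]^2, I[1,3], I[3,3]^3. HN layers by μ_θ (4 steps, strictly decreasing):
  μ^(1)=20; μ^(2)=7/2; μ^(3)=-2; μ^(4)=-13

((0, 2, 0); (0, 1, 1); (4, 0, 0); (0, 0, 3))


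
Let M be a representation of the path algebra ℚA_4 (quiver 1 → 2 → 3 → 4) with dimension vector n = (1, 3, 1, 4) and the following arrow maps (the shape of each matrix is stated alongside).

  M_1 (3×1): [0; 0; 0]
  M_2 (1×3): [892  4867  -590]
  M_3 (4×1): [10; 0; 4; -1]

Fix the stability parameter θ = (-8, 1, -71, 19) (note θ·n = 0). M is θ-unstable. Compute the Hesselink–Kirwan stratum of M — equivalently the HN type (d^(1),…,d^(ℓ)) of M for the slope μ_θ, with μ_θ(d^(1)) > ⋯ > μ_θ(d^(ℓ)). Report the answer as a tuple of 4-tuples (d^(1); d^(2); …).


Via rank(M_{q-1}∘⋯∘M_p): M ≅ I[1,1], I[2,2]^2, I[2,4], I[4,4]^3.
μ_θ-semistable layers: μ^(1)=19; μ^(2)=1; μ^(3)=-8; μ^(4)=-35

((0, 0, 0, 4); (0, 2, 0, 0); (1, 0, 0, 0); (0, 1, 1, 0))


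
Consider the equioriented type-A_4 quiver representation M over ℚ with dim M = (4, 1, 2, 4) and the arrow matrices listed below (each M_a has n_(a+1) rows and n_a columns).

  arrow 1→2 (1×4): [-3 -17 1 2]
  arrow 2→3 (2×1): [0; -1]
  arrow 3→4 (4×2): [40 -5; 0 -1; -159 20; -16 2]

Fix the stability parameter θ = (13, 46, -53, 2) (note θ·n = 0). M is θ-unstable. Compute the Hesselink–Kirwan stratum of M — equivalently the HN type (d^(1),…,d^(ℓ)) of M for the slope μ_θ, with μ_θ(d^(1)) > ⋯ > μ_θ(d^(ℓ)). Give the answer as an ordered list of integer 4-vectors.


Interval decomposition of M: I[1,1]^3, I[1,4], I[3,4], I[4,4]^2.
HN type (ℓ=3): μ^(1)=13; μ^(2)=2; μ^(3)=-53

((3, 0, 0, 0); (1, 1, 1, 4); (0, 0, 1, 0))


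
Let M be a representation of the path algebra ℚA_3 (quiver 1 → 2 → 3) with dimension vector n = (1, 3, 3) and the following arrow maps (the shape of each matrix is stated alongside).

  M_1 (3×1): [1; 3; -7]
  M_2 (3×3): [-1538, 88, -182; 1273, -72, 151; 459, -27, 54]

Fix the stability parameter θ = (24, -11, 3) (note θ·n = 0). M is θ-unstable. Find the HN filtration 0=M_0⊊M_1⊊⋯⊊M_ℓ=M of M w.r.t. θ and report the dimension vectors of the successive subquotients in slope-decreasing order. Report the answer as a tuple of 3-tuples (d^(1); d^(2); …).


Via rank(M_{q-1}∘⋯∘M_p): M ≅ I[1,2], I[2,3]^2, I[3,3].
μ_θ-semistable layers: μ^(1)=13/2; μ^(2)=3; μ^(3)=-11

((1, 1, 0); (0, 0, 3); (0, 2, 0))


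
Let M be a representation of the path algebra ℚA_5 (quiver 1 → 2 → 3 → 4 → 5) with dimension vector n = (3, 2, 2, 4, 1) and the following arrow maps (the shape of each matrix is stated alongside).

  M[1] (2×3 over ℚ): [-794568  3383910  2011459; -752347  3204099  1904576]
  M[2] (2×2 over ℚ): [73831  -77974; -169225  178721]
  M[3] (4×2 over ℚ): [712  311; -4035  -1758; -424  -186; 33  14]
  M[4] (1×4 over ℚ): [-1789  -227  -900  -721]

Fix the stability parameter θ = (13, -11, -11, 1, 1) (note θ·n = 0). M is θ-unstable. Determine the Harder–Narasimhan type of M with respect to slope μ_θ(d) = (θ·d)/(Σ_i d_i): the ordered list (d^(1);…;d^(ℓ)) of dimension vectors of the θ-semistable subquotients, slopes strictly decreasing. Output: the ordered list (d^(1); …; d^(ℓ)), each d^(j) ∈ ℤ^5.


Barcode: M ≅ I[1,1], I[1,4], I[1,5], I[4,4]^2. HN layers by μ_θ (3 steps, strictly decreasing):
  μ^(1)=13; μ^(2)=1; μ^(3)=-3

((1, 0, 0, 0, 0); (0, 0, 0, 4, 1); (2, 2, 2, 0, 0))


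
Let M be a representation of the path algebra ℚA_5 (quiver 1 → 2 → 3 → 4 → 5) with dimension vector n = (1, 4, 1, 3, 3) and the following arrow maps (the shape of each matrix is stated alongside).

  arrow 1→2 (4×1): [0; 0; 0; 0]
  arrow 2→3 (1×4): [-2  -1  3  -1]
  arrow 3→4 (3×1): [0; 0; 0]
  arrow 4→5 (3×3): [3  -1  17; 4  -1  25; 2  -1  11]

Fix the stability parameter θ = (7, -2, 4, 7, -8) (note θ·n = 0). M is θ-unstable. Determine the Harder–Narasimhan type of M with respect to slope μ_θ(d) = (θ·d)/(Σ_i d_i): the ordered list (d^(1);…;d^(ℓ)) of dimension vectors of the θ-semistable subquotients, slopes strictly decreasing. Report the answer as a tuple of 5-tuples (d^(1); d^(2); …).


Via rank(M_{q-1}∘⋯∘M_p): M ≅ I[1,1], I[2,2]^3, I[2,3], I[4,5]^3.
μ_θ-semistable layers: μ^(1)=7; μ^(2)=4; μ^(3)=-1/2; μ^(4)=-2

((1, 0, 0, 0, 0); (0, 0, 1, 0, 0); (0, 0, 0, 3, 3); (0, 4, 0, 0, 0))


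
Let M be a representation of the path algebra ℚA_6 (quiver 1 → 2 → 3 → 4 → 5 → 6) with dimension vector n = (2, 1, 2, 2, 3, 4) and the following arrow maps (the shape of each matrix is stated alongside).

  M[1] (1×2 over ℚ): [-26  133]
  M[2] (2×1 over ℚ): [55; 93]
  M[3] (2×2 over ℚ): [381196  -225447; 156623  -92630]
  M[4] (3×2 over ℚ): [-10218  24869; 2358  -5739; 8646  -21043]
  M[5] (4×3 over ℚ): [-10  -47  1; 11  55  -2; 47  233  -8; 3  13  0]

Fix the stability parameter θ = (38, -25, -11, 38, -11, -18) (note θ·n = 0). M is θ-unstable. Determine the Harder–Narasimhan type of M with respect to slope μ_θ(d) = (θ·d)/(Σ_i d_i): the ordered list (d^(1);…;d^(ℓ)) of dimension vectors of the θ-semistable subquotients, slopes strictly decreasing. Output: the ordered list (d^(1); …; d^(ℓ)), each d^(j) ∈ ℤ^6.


Via rank(M_{q-1}∘⋯∘M_p): M ≅ I[1,1], I[1,5], I[3,4], I[5,6]^2, I[6,6]^2.
μ_θ-semistable layers: μ^(1)=38; μ^(2)=27/2; μ^(3)=2/3; μ^(4)=-11; μ^(5)=-29/2; μ^(6)=-18

((1, 0, 0, 1, 0, 0); (0, 0, 0, 1, 1, 0); (1, 1, 1, 0, 0, 0); (0, 0, 1, 0, 0, 0); (0, 0, 0, 0, 2, 2); (0, 0, 0, 0, 0, 2))


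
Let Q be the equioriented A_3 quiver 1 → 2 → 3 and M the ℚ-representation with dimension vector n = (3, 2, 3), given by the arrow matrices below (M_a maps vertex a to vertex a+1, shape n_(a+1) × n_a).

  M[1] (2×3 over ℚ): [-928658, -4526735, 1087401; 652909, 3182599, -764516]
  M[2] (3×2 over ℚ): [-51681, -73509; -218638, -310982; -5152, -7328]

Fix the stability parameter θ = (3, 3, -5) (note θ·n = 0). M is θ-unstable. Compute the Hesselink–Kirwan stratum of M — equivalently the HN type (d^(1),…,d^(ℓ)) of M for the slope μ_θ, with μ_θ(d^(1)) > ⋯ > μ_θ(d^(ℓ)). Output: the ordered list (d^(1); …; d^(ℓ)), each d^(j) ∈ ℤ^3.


Interval decomposition of M: I[1,1], I[1,2], I[1,3], I[3,3]^2.
HN type (ℓ=3): μ^(1)=3; μ^(2)=1/3; μ^(3)=-5

((2, 1, 0); (1, 1, 1); (0, 0, 2))


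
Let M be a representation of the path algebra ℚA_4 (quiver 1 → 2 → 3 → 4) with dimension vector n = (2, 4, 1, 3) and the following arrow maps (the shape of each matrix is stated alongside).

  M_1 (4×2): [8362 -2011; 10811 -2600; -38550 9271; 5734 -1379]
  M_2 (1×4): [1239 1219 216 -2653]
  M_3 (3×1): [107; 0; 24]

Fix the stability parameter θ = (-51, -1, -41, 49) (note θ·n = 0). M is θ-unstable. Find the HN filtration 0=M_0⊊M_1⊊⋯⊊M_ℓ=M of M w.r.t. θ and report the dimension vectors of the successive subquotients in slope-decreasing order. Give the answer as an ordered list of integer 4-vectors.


Interval decomposition of M: I[1,2], I[1,4], I[2,2]^2, I[4,4]^2.
HN type (ℓ=4): μ^(1)=49; μ^(2)=-1; μ^(3)=-21; μ^(4)=-51

((0, 0, 0, 3); (0, 3, 0, 0); (0, 1, 1, 0); (2, 0, 0, 0))


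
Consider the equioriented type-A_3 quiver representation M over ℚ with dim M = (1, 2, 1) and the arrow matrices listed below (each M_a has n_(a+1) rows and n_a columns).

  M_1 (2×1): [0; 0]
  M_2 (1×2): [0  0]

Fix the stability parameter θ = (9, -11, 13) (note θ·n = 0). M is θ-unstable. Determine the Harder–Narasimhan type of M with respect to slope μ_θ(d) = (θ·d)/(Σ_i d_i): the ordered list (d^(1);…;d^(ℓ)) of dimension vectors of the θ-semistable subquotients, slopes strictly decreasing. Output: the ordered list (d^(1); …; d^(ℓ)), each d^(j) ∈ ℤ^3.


Via rank(M_{q-1}∘⋯∘M_p): M ≅ I[1,1], I[2,2]^2, I[3,3].
μ_θ-semistable layers: μ^(1)=13; μ^(2)=9; μ^(3)=-11

((0, 0, 1); (1, 0, 0); (0, 2, 0))


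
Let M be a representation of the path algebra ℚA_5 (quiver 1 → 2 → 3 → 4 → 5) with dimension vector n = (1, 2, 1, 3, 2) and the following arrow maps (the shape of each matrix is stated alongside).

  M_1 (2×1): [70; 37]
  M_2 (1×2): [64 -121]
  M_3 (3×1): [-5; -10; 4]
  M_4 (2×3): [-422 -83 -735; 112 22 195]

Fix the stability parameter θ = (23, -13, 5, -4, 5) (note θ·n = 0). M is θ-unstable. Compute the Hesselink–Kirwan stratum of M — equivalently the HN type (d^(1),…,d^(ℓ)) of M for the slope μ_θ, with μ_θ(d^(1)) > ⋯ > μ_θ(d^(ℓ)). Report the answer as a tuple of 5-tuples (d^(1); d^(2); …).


Barcode: M ≅ I[1,4], I[2,2], I[4,5]^2. HN layers by μ_θ (4 steps, strictly decreasing):
  μ^(1)=5; μ^(2)=11/4; μ^(3)=-4; μ^(4)=-13

((0, 0, 0, 0, 2); (1, 1, 1, 1, 0); (0, 0, 0, 2, 0); (0, 1, 0, 0, 0))


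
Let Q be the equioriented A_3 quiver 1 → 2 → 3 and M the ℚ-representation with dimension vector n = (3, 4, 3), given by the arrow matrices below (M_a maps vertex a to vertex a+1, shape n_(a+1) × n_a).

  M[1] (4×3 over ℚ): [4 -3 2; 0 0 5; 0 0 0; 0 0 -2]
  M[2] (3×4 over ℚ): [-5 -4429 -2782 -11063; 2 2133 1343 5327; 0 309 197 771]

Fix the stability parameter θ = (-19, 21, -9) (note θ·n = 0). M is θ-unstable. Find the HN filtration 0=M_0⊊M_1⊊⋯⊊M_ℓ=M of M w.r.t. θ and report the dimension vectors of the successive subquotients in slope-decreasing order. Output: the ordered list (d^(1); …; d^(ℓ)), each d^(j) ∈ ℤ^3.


Via rank(M_{q-1}∘⋯∘M_p): M ≅ I[1,1], I[1,3]^2, I[2,2], I[2,3].
μ_θ-semistable layers: μ^(1)=21; μ^(2)=6; μ^(3)=-19

((0, 1, 0); (0, 3, 3); (3, 0, 0))


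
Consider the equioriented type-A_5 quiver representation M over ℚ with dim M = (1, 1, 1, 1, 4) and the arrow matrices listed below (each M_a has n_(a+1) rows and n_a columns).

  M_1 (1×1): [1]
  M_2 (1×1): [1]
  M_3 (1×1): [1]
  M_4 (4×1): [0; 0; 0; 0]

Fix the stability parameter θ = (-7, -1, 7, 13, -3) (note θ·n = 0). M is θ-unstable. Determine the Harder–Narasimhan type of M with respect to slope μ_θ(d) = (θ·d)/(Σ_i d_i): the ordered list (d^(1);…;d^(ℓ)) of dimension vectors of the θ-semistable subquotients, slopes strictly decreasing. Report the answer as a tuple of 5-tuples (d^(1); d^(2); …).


Barcode: M ≅ I[1,4], I[5,5]^4. HN layers by μ_θ (5 steps, strictly decreasing):
  μ^(1)=13; μ^(2)=7; μ^(3)=-1; μ^(4)=-3; μ^(5)=-7

((0, 0, 0, 1, 0); (0, 0, 1, 0, 0); (0, 1, 0, 0, 0); (0, 0, 0, 0, 4); (1, 0, 0, 0, 0))


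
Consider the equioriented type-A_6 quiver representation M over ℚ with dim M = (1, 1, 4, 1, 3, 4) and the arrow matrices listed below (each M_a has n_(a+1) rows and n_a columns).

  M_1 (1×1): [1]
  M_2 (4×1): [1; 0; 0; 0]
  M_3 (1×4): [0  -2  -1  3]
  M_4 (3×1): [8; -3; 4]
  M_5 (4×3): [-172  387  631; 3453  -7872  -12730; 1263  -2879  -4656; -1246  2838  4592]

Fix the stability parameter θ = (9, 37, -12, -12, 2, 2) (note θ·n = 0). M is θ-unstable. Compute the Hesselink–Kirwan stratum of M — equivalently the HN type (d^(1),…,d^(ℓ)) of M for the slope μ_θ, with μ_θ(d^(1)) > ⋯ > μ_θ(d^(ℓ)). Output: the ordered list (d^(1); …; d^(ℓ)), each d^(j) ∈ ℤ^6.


Via rank(M_{q-1}∘⋯∘M_p): M ≅ I[1,3], I[3,3]^2, I[3,6], I[5,6]^2, I[6,6].
μ_θ-semistable layers: μ^(1)=25/2; μ^(2)=9; μ^(3)=2; μ^(4)=-12

((0, 1, 1, 0, 0, 0); (1, 0, 0, 0, 0, 0); (0, 0, 0, 0, 3, 4); (0, 0, 3, 1, 0, 0))


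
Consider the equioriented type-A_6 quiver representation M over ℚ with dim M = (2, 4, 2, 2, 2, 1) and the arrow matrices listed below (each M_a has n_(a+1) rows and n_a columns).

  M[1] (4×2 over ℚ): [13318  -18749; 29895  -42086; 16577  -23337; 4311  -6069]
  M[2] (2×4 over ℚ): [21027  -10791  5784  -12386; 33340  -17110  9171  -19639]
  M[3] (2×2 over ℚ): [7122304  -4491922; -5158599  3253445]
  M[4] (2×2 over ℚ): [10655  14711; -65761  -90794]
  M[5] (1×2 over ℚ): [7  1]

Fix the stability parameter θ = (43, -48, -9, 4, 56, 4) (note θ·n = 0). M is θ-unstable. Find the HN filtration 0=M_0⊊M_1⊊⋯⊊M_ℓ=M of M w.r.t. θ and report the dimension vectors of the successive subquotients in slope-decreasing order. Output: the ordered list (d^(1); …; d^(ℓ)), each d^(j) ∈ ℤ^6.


Interval decomposition of M: I[1,2], I[1,6], I[2,2], I[2,5].
HN type (ℓ=7): μ^(1)=56; μ^(2)=30; μ^(3)=4; μ^(4)=-5/2; μ^(5)=-14/3; μ^(6)=-9; μ^(7)=-48

((0, 0, 0, 0, 1, 0); (0, 0, 0, 0, 1, 1); (0, 0, 0, 2, 0, 0); (1, 1, 0, 0, 0, 0); (1, 1, 1, 0, 0, 0); (0, 0, 1, 0, 0, 0); (0, 2, 0, 0, 0, 0))


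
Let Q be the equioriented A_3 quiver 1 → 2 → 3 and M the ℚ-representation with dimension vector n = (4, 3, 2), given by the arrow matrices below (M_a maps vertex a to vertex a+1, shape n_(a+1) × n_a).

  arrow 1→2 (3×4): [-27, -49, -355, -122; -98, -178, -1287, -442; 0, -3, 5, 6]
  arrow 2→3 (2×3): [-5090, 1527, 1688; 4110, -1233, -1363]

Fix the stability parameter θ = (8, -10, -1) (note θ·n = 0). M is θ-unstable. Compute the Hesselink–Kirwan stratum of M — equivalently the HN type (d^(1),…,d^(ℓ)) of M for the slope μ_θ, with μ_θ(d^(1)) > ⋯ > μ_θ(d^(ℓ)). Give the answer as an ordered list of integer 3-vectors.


Via rank(M_{q-1}∘⋯∘M_p): M ≅ I[1,1], I[1,2], I[1,3]^2.
μ_θ-semistable layers: μ^(1)=8; μ^(2)=-1

((1, 0, 0); (3, 3, 2))


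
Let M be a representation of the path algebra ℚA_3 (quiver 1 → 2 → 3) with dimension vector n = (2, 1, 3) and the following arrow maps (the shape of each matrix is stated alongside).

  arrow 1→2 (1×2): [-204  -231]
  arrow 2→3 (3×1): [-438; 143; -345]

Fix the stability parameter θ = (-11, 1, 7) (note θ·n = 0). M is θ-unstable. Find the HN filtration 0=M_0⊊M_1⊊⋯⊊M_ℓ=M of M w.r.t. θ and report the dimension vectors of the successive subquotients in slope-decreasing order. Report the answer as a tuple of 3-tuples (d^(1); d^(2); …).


Via rank(M_{q-1}∘⋯∘M_p): M ≅ I[1,1], I[1,3], I[3,3]^2.
μ_θ-semistable layers: μ^(1)=7; μ^(2)=1; μ^(3)=-11

((0, 0, 3); (0, 1, 0); (2, 0, 0))


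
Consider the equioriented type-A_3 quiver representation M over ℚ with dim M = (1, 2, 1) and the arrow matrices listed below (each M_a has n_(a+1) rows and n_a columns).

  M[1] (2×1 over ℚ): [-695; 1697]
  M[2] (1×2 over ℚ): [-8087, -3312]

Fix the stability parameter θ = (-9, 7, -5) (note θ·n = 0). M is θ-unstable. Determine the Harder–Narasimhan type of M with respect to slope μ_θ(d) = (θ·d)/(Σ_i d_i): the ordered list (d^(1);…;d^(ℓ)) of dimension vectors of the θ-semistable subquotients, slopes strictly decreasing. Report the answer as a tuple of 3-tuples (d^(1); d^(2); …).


Interval decomposition of M: I[1,3], I[2,2].
HN type (ℓ=3): μ^(1)=7; μ^(2)=1; μ^(3)=-9

((0, 1, 0); (0, 1, 1); (1, 0, 0))


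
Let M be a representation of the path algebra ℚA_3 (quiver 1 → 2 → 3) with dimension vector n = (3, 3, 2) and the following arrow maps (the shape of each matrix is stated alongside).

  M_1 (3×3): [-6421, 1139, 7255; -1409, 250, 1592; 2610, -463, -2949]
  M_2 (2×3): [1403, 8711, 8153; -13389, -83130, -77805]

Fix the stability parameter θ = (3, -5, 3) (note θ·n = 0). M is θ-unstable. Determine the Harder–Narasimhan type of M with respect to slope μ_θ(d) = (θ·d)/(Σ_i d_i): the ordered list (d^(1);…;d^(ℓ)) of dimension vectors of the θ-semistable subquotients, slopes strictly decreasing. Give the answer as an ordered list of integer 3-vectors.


Via rank(M_{q-1}∘⋯∘M_p): M ≅ I[1,1], I[1,2], I[1,3], I[2,3].
μ_θ-semistable layers: μ^(1)=3; μ^(2)=-1; μ^(3)=-5

((1, 0, 2); (2, 2, 0); (0, 1, 0))


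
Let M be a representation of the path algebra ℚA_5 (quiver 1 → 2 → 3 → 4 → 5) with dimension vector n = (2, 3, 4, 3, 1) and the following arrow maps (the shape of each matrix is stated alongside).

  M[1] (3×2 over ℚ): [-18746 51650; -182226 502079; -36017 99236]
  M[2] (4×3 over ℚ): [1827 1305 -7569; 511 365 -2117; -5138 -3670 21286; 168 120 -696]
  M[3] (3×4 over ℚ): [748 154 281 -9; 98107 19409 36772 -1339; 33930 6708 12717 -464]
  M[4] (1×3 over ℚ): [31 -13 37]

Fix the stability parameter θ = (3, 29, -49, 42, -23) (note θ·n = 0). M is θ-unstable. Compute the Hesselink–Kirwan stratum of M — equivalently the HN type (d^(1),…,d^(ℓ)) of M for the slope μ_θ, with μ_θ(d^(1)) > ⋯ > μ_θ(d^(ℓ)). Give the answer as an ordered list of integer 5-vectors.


Barcode: M ≅ I[1,2], I[1,3], I[2,2], I[3,4]^2, I[3,5]. HN layers by μ_θ (6 steps, strictly decreasing):
  μ^(1)=42; μ^(2)=29; μ^(3)=19/2; μ^(4)=3; μ^(5)=-17/3; μ^(6)=-49

((0, 0, 0, 2, 0); (0, 2, 0, 0, 0); (0, 0, 0, 1, 1); (1, 0, 0, 0, 0); (1, 1, 1, 0, 0); (0, 0, 3, 0, 0))


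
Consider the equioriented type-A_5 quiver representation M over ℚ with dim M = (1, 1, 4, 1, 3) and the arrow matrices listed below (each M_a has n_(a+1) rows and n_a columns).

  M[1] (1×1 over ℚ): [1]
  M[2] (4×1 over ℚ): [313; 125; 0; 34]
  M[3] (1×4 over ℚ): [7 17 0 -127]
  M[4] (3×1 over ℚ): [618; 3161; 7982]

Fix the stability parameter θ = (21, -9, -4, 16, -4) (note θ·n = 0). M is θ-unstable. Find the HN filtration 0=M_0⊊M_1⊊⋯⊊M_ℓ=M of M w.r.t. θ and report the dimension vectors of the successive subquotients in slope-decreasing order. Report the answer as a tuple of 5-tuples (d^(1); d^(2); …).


Via rank(M_{q-1}∘⋯∘M_p): M ≅ I[1,5], I[3,3]^3, I[5,5]^2.
μ_θ-semistable layers: μ^(1)=6; μ^(2)=8/3; μ^(3)=-4

((0, 0, 0, 1, 1); (1, 1, 1, 0, 0); (0, 0, 3, 0, 2))


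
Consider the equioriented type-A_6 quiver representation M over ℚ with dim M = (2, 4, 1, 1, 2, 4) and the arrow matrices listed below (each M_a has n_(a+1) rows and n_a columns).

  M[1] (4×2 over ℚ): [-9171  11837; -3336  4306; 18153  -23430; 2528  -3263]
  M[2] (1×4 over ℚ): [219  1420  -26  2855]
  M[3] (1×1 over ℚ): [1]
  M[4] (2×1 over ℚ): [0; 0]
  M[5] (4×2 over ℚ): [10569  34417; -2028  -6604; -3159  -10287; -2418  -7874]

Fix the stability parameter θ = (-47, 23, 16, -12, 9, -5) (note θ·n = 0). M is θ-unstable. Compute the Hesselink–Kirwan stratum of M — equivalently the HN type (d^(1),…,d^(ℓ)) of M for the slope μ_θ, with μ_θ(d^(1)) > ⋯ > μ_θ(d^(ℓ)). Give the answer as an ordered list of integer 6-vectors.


Via rank(M_{q-1}∘⋯∘M_p): M ≅ I[1,2], I[1,4], I[2,2]^2, I[5,5], I[5,6], I[6,6]^3.
μ_θ-semistable layers: μ^(1)=23; μ^(2)=9; μ^(3)=2; μ^(4)=-5; μ^(5)=-47

((0, 3, 0, 0, 0, 0); (0, 1, 1, 1, 1, 0); (0, 0, 0, 0, 1, 1); (0, 0, 0, 0, 0, 3); (2, 0, 0, 0, 0, 0))


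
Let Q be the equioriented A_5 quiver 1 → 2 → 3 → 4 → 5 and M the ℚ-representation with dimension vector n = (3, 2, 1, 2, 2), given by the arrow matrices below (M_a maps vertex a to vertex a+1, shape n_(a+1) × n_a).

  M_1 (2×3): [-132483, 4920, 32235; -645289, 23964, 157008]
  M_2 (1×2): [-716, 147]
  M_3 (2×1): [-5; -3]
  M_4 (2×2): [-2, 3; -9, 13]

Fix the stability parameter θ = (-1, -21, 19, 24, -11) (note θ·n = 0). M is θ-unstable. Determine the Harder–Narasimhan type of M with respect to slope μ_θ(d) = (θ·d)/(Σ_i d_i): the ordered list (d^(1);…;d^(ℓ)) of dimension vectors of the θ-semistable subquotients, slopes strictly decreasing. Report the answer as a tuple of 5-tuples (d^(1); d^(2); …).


Barcode: M ≅ I[1,1], I[1,2], I[1,5], I[4,5]. HN layers by μ_θ (4 steps, strictly decreasing):
  μ^(1)=32/3; μ^(2)=13/2; μ^(3)=-1; μ^(4)=-11

((0, 0, 1, 1, 1); (0, 0, 0, 1, 1); (1, 0, 0, 0, 0); (2, 2, 0, 0, 0))


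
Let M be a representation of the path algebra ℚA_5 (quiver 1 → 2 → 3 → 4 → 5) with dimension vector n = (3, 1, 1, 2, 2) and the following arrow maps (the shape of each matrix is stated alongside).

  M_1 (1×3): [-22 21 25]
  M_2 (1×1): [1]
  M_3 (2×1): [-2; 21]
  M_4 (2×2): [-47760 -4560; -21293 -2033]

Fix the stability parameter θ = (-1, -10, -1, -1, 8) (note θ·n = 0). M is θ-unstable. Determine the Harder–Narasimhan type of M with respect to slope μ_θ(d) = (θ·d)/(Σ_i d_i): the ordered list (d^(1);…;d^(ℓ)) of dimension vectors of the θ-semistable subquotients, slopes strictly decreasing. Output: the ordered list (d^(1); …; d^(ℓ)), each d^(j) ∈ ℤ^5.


Barcode: M ≅ I[1,1]^2, I[1,5], I[4,4], I[5,5]. HN layers by μ_θ (3 steps, strictly decreasing):
  μ^(1)=8; μ^(2)=-1; μ^(3)=-11/2

((0, 0, 0, 0, 2); (2, 0, 1, 2, 0); (1, 1, 0, 0, 0))


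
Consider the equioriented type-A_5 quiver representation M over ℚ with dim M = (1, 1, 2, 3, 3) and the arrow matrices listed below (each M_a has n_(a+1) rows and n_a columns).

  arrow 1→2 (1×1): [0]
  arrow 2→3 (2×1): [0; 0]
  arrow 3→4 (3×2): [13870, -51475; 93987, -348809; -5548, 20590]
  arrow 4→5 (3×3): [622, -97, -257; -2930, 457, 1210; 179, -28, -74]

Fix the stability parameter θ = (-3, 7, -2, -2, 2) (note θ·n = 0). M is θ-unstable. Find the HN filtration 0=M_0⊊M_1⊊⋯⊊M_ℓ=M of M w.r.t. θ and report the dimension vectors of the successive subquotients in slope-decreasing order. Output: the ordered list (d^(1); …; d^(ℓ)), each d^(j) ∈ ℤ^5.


Via rank(M_{q-1}∘⋯∘M_p): M ≅ I[1,1], I[2,2], I[3,5]^2, I[4,5].
μ_θ-semistable layers: μ^(1)=7; μ^(2)=2; μ^(3)=-2; μ^(4)=-3

((0, 1, 0, 0, 0); (0, 0, 0, 0, 3); (0, 0, 2, 3, 0); (1, 0, 0, 0, 0))


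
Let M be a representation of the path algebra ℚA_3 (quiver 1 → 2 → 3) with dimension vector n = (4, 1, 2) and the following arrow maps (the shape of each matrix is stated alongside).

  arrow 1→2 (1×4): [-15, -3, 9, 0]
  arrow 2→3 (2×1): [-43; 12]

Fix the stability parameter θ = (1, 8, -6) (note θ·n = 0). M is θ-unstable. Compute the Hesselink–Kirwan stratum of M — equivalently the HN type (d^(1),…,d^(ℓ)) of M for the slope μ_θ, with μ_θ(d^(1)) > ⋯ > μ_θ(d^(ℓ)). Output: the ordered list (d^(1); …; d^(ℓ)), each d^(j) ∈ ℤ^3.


Interval decomposition of M: I[1,1]^3, I[1,3], I[3,3].
HN type (ℓ=2): μ^(1)=1; μ^(2)=-6

((4, 1, 1); (0, 0, 1))


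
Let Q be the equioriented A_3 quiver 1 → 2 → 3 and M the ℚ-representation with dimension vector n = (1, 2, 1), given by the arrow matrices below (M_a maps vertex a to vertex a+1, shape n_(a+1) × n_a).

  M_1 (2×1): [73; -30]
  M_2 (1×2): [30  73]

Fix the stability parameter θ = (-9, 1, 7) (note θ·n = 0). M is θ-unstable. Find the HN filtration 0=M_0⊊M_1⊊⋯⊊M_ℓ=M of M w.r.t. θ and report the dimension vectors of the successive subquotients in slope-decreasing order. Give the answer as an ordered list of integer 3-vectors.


Interval decomposition of M: I[1,2], I[2,3].
HN type (ℓ=3): μ^(1)=7; μ^(2)=1; μ^(3)=-9

((0, 0, 1); (0, 2, 0); (1, 0, 0))


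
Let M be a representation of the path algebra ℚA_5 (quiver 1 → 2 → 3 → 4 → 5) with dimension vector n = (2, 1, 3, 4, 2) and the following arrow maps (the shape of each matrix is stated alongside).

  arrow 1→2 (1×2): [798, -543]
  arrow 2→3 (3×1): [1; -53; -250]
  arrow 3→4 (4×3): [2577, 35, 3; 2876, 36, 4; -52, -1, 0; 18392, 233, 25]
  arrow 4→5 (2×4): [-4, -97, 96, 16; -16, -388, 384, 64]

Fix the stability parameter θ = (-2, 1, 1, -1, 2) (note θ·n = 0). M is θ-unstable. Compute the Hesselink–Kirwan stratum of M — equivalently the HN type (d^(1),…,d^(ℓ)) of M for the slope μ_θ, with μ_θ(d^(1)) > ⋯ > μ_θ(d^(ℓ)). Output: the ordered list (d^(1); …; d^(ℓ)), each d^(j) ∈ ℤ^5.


Interval decomposition of M: I[1,1], I[1,4], I[3,4]^2, I[4,5], I[5,5].
HN type (ℓ=5): μ^(1)=2; μ^(2)=1/3; μ^(3)=0; μ^(4)=-1; μ^(5)=-2

((0, 0, 0, 0, 2); (0, 1, 1, 1, 0); (0, 0, 2, 2, 0); (0, 0, 0, 1, 0); (2, 0, 0, 0, 0))


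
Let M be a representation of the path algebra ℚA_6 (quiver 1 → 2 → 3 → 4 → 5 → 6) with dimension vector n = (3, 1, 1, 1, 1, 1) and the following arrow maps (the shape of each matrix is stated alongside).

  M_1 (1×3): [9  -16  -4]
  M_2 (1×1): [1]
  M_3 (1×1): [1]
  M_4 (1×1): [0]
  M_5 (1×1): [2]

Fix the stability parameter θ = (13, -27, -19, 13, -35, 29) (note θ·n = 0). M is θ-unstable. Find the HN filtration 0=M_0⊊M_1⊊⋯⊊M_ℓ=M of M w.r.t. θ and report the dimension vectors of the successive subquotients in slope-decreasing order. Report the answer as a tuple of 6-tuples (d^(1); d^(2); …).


Via rank(M_{q-1}∘⋯∘M_p): M ≅ I[1,1]^2, I[1,4], I[5,6].
μ_θ-semistable layers: μ^(1)=29; μ^(2)=13; μ^(3)=-11; μ^(4)=-35

((0, 0, 0, 0, 0, 1); (2, 0, 0, 1, 0, 0); (1, 1, 1, 0, 0, 0); (0, 0, 0, 0, 1, 0))


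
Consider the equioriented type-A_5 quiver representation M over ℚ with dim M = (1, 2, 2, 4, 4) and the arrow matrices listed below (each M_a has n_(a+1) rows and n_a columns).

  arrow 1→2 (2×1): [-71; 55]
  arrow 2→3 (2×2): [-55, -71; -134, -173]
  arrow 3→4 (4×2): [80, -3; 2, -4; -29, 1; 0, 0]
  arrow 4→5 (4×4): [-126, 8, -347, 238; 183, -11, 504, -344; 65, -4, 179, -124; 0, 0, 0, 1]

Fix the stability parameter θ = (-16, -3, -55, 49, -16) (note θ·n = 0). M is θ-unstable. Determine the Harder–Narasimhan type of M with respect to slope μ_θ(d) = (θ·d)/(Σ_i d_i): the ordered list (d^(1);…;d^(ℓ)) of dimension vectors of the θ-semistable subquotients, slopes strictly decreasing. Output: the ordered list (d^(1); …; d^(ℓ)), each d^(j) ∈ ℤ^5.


Via rank(M_{q-1}∘⋯∘M_p): M ≅ I[1,5], I[2,5], I[4,5]^2.
μ_θ-semistable layers: μ^(1)=33/2; μ^(2)=-74/3; μ^(3)=-29

((0, 0, 0, 4, 4); (1, 1, 1, 0, 0); (0, 1, 1, 0, 0))


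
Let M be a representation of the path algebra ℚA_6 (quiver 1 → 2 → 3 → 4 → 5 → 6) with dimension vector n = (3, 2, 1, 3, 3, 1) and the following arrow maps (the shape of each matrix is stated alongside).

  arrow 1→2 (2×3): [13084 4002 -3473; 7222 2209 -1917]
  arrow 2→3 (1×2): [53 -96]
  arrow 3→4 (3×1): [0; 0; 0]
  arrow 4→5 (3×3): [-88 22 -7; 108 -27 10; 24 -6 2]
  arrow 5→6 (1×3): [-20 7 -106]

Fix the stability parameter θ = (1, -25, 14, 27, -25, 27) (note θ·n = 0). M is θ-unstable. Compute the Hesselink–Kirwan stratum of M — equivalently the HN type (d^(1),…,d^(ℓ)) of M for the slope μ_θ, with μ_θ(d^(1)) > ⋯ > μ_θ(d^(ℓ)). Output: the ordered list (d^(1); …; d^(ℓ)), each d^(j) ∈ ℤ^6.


Interval decomposition of M: I[1,1], I[1,2], I[1,3], I[4,4], I[4,5], I[4,6], I[5,5].
HN type (ℓ=5): μ^(1)=27; μ^(2)=14; μ^(3)=1; μ^(4)=-12; μ^(5)=-25

((0, 0, 0, 1, 0, 1); (0, 0, 1, 0, 0, 0); (1, 0, 0, 2, 2, 0); (2, 2, 0, 0, 0, 0); (0, 0, 0, 0, 1, 0))


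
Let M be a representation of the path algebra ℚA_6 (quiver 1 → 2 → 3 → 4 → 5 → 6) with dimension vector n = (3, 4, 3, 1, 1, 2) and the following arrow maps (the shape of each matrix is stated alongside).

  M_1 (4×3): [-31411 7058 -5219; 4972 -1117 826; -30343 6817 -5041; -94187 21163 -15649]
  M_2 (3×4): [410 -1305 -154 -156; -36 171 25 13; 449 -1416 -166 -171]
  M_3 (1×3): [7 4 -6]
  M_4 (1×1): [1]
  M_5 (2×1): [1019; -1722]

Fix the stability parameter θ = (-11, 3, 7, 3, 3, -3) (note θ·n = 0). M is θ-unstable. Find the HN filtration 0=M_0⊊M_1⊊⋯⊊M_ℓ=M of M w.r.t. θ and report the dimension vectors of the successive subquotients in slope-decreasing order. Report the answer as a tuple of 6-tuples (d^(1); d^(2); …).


Interval decomposition of M: I[1,1], I[1,3], I[1,6], I[2,2], I[2,3], I[6,6].
HN type (ℓ=5): μ^(1)=7; μ^(2)=3; μ^(3)=13/5; μ^(4)=-3; μ^(5)=-11

((0, 0, 2, 0, 0, 0); (0, 3, 0, 0, 0, 0); (0, 1, 1, 1, 1, 1); (0, 0, 0, 0, 0, 1); (3, 0, 0, 0, 0, 0))


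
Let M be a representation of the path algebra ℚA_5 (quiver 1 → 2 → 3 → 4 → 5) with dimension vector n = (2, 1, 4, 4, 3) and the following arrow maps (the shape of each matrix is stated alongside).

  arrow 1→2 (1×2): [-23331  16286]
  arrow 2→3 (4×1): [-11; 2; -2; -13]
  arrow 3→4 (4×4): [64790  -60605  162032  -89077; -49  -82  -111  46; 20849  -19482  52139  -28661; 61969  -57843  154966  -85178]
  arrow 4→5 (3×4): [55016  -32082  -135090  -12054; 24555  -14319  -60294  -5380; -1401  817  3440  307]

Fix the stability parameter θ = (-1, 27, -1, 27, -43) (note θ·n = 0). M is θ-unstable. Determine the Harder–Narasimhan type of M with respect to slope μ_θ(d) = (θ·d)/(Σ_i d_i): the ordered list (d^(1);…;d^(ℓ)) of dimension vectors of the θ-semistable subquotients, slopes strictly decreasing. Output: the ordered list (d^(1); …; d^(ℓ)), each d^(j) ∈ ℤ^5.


Barcode: M ≅ I[1,1], I[1,5], I[3,4], I[3,5]^2. HN layers by μ_θ (4 steps, strictly decreasing):
  μ^(1)=27; μ^(2)=5/2; μ^(3)=-1; μ^(4)=-17/3

((0, 0, 0, 1, 0); (0, 1, 1, 1, 1); (2, 0, 1, 0, 0); (0, 0, 2, 2, 2))


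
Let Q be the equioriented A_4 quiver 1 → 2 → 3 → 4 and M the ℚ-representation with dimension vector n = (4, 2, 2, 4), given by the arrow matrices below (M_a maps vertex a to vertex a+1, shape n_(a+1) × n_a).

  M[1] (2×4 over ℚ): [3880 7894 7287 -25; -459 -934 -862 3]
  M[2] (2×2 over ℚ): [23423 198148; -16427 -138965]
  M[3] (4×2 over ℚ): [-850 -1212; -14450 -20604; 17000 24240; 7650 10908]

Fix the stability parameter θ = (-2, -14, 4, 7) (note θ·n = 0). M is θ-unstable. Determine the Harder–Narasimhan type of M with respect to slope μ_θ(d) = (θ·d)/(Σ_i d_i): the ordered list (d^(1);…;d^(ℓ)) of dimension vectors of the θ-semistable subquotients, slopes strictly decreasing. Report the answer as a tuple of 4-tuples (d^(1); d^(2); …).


Via rank(M_{q-1}∘⋯∘M_p): M ≅ I[1,1]^2, I[1,3], I[1,4], I[4,4]^3.
μ_θ-semistable layers: μ^(1)=7; μ^(2)=4; μ^(3)=-2; μ^(4)=-8

((0, 0, 0, 4); (0, 0, 2, 0); (2, 0, 0, 0); (2, 2, 0, 0))


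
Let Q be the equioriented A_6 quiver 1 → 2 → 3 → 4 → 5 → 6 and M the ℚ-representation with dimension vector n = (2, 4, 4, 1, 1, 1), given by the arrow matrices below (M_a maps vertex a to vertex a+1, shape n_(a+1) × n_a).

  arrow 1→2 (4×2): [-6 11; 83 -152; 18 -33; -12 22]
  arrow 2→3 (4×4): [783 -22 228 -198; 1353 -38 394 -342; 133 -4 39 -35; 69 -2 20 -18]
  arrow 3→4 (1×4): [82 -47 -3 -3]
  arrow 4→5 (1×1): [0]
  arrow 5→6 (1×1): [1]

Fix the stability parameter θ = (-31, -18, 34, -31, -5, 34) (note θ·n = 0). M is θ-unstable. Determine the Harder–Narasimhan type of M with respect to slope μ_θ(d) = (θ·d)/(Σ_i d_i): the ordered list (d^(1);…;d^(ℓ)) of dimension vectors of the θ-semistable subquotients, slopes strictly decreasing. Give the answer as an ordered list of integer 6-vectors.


Barcode: M ≅ I[1,2], I[1,3], I[2,3], I[2,4], I[3,3], I[5,6]. HN layers by μ_θ (5 steps, strictly decreasing):
  μ^(1)=34; μ^(2)=3/2; μ^(3)=-5; μ^(4)=-18; μ^(5)=-31

((0, 0, 3, 0, 0, 1); (0, 0, 1, 1, 0, 0); (0, 0, 0, 0, 1, 0); (0, 4, 0, 0, 0, 0); (2, 0, 0, 0, 0, 0))


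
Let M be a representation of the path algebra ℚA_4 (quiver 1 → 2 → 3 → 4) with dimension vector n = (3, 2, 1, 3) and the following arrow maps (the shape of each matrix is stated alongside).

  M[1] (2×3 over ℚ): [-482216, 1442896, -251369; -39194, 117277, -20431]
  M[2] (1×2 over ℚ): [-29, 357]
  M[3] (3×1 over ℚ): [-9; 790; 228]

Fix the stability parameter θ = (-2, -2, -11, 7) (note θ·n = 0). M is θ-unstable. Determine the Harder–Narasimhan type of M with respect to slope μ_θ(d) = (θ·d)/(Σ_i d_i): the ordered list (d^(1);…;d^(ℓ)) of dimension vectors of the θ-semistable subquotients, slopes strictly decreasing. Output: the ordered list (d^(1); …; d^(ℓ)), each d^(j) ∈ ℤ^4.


Via rank(M_{q-1}∘⋯∘M_p): M ≅ I[1,1], I[1,2], I[1,4], I[4,4]^2.
μ_θ-semistable layers: μ^(1)=7; μ^(2)=-2; μ^(3)=-5

((0, 0, 0, 3); (2, 1, 0, 0); (1, 1, 1, 0))


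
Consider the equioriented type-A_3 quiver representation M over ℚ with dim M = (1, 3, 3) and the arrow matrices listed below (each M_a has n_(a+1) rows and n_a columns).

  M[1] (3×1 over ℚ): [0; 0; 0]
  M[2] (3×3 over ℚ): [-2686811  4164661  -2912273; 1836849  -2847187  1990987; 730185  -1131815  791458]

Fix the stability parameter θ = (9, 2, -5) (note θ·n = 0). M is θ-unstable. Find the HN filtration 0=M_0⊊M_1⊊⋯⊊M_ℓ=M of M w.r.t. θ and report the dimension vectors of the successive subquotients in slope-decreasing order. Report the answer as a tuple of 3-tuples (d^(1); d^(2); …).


Barcode: M ≅ I[1,1], I[2,3]^3. HN layers by μ_θ (2 steps, strictly decreasing):
  μ^(1)=9; μ^(2)=-3/2

((1, 0, 0); (0, 3, 3))


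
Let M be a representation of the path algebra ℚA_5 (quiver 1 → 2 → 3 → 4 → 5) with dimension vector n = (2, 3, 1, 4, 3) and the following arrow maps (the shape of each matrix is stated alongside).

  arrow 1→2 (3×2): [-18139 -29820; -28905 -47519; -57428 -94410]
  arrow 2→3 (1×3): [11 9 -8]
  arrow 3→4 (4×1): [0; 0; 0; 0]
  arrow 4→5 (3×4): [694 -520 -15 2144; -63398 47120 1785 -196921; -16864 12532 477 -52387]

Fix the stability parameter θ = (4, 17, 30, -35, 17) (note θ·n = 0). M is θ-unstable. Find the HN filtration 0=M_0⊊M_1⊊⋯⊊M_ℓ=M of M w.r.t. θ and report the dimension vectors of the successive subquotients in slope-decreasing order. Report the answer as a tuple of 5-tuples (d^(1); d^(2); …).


Interval decomposition of M: I[1,2], I[1,3], I[2,2], I[4,4], I[4,5]^3.
HN type (ℓ=4): μ^(1)=30; μ^(2)=17; μ^(3)=4; μ^(4)=-35

((0, 0, 1, 0, 0); (0, 3, 0, 0, 3); (2, 0, 0, 0, 0); (0, 0, 0, 4, 0))


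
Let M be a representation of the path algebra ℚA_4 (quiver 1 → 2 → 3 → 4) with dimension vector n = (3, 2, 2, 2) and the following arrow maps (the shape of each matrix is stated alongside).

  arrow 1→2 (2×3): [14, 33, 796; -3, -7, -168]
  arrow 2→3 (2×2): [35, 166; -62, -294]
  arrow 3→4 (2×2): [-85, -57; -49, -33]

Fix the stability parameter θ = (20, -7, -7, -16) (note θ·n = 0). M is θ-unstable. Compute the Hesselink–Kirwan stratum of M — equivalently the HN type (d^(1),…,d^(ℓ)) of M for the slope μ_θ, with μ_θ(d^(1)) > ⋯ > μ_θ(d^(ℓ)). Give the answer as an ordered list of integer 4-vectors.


Barcode: M ≅ I[1,1], I[1,4]^2. HN layers by μ_θ (2 steps, strictly decreasing):
  μ^(1)=20; μ^(2)=-5/2

((1, 0, 0, 0); (2, 2, 2, 2))


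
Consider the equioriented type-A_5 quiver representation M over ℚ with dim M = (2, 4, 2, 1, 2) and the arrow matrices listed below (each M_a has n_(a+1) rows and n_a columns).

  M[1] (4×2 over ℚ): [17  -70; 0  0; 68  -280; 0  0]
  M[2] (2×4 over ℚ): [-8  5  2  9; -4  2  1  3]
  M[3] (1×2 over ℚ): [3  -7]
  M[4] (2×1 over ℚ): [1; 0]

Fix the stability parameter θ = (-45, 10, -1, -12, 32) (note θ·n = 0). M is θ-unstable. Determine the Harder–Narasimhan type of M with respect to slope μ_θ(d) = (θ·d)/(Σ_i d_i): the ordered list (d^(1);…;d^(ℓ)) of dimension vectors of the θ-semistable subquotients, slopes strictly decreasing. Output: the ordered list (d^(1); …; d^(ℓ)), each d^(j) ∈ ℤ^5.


Barcode: M ≅ I[1,1], I[1,2], I[2,2], I[2,3], I[2,5], I[5,5]. HN layers by μ_θ (5 steps, strictly decreasing):
  μ^(1)=32; μ^(2)=10; μ^(3)=9/2; μ^(4)=-1; μ^(5)=-45

((0, 0, 0, 0, 2); (0, 2, 0, 0, 0); (0, 1, 1, 0, 0); (0, 1, 1, 1, 0); (2, 0, 0, 0, 0))


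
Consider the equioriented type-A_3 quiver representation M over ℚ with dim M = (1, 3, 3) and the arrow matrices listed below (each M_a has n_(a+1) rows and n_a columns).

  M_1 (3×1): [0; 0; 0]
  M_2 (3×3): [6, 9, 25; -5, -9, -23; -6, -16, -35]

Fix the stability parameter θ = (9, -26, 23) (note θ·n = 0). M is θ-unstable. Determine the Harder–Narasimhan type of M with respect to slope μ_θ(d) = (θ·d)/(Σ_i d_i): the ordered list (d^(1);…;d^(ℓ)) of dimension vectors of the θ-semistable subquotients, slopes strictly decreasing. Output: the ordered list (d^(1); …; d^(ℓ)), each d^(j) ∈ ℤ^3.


Via rank(M_{q-1}∘⋯∘M_p): M ≅ I[1,1], I[2,3]^3.
μ_θ-semistable layers: μ^(1)=23; μ^(2)=9; μ^(3)=-26

((0, 0, 3); (1, 0, 0); (0, 3, 0))


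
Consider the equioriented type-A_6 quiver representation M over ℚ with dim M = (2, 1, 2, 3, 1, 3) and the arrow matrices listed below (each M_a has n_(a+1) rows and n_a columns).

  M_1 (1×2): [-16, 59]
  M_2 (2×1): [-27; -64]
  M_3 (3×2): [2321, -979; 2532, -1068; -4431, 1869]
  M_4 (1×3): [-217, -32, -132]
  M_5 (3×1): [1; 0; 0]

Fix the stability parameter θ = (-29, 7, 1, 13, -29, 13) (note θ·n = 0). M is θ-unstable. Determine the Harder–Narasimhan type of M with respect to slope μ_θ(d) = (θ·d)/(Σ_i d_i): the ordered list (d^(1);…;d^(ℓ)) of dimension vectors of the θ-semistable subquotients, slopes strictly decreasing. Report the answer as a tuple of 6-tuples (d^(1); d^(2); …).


Via rank(M_{q-1}∘⋯∘M_p): M ≅ I[1,1], I[1,6], I[3,3], I[4,4]^2, I[6,6]^2.
μ_θ-semistable layers: μ^(1)=13; μ^(2)=1; μ^(3)=-2; μ^(4)=-29

((0, 0, 0, 2, 0, 3); (0, 0, 1, 0, 0, 0); (0, 1, 1, 1, 1, 0); (2, 0, 0, 0, 0, 0))
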